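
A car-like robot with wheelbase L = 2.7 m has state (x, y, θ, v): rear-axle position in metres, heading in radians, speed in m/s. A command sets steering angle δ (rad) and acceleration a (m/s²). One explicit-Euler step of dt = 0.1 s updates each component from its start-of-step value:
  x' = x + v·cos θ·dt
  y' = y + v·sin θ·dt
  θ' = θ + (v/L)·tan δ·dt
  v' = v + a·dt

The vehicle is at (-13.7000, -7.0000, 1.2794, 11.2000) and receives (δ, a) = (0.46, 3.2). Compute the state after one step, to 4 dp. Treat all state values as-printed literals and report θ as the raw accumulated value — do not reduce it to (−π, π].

(-13.3782, -5.9272, 1.4849, 11.5200)

x' = -13.7000 + 11.2000·cos(1.2794)·0.1 = -13.3782
y' = -7.0000 + 11.2000·sin(1.2794)·0.1 = -5.9272
θ' = 1.2794 + (11.2000/2.7)·tan(0.46)·0.1 = 1.4849
v' = 11.2000 + 3.2000·0.1 = 11.5200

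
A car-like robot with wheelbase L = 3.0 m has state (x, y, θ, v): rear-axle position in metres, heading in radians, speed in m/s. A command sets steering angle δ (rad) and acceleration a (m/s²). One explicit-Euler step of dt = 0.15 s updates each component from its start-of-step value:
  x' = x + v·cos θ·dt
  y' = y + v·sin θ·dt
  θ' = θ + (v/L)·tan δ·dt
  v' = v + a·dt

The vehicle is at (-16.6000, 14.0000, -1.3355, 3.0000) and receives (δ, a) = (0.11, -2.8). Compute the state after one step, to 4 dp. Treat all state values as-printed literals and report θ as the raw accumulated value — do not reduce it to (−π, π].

x' = -16.6000 + 3.0000·cos(-1.3355)·0.15 = -16.4951
y' = 14.0000 + 3.0000·sin(-1.3355)·0.15 = 13.5624
θ' = -1.3355 + (3.0000/3.0)·tan(0.11)·0.15 = -1.3189
v' = 3.0000 − 2.8000·0.15 = 2.5800

(-16.4951, 13.5624, -1.3189, 2.5800)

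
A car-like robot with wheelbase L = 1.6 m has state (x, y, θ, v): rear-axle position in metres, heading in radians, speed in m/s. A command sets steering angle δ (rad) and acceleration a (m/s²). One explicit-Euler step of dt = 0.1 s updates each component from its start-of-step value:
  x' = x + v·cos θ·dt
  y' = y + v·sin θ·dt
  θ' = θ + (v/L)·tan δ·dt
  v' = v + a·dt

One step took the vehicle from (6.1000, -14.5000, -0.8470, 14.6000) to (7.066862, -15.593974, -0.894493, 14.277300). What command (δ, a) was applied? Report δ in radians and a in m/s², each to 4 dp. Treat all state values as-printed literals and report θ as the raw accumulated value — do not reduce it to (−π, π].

δ = -0.0520, a = -3.2270

a = (v'−v)/dt = (-0.322700)/0.1 = -3.2270
Δθ = θ'−θ = -0.047493;  (v·dt/L) = 14.6000·0.1/1.6 = 0.912500
tan δ = Δθ·L/(v·dt) = -0.052047  →  δ = -0.0520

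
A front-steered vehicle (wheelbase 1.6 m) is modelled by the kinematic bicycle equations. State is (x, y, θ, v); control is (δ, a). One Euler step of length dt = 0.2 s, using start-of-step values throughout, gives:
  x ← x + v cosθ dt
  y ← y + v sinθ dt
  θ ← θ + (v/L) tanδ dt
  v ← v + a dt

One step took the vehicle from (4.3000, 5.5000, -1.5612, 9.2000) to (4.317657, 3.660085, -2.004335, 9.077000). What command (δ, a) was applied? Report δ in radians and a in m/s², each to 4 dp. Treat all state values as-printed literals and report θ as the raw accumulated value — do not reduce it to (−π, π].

a = (v'−v)/dt = (-0.123000)/0.2 = -0.6150
Δθ = θ'−θ = -0.443135;  (v·dt/L) = 9.2000·0.2/1.6 = 1.150000
tan δ = Δθ·L/(v·dt) = -0.385335  →  δ = -0.3678

δ = -0.3678, a = -0.6150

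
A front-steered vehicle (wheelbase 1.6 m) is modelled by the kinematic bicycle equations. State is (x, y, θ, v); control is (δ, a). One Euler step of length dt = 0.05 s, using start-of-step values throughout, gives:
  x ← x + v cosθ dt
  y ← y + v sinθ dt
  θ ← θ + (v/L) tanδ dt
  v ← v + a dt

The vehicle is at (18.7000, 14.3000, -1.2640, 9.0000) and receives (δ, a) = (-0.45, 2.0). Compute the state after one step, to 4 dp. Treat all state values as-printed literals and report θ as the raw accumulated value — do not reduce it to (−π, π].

x' = 18.7000 + 9.0000·cos(-1.2640)·0.05 = 18.8359
y' = 14.3000 + 9.0000·sin(-1.2640)·0.05 = 13.8710
θ' = -1.2640 + (9.0000/1.6)·tan(-0.45)·0.05 = -1.3999
v' = 9.0000 + 2.0000·0.05 = 9.1000

(18.8359, 13.8710, -1.3999, 9.1000)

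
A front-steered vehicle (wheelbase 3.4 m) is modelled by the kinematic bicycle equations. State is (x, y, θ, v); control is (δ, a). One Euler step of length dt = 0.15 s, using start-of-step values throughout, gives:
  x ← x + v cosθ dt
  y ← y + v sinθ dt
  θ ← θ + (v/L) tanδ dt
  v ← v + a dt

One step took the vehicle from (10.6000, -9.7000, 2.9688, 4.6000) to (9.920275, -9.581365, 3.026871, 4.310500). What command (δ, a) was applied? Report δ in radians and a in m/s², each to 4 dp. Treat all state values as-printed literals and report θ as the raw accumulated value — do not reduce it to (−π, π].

a = (v'−v)/dt = (-0.289500)/0.15 = -1.9300
Δθ = θ'−θ = 0.058071;  (v·dt/L) = 4.6000·0.15/3.4 = 0.202941
tan δ = Δθ·L/(v·dt) = 0.286147  →  δ = 0.2787

δ = 0.2787, a = -1.9300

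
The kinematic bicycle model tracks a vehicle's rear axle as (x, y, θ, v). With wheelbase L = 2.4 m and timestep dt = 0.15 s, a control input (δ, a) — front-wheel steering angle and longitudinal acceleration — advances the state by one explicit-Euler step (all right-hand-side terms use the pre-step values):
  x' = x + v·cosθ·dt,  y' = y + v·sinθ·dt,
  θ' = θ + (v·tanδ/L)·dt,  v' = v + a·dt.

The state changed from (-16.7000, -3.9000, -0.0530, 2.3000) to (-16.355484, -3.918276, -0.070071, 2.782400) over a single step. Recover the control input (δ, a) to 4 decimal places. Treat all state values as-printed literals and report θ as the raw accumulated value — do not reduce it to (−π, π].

δ = -0.1182, a = 3.2160

a = (v'−v)/dt = (0.482400)/0.15 = 3.2160
Δθ = θ'−θ = -0.017071;  (v·dt/L) = 2.3000·0.15/2.4 = 0.143750
tan δ = Δθ·L/(v·dt) = -0.118755  →  δ = -0.1182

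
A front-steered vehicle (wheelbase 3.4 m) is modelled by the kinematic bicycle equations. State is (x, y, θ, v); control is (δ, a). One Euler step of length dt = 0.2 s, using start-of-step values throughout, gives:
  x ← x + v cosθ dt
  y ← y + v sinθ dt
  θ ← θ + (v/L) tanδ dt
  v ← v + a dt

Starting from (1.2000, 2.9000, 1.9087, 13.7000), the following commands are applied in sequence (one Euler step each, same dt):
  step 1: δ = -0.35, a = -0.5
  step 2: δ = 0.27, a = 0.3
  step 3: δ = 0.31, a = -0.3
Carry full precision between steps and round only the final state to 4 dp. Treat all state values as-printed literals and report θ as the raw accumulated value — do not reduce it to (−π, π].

after step 1 (δ=-0.35, a=-0.5): (0.291662, 5.485058, 1.614530, 13.600000)
after step 2 (δ=0.27, a=0.3): (0.172745, 8.202457, 1.835936, 13.660000)
after step 3 (δ=0.31, a=-0.3): (-0.543161, 10.838989, 2.093329, 13.600000)

(-0.5432, 10.8390, 2.0933, 13.6000)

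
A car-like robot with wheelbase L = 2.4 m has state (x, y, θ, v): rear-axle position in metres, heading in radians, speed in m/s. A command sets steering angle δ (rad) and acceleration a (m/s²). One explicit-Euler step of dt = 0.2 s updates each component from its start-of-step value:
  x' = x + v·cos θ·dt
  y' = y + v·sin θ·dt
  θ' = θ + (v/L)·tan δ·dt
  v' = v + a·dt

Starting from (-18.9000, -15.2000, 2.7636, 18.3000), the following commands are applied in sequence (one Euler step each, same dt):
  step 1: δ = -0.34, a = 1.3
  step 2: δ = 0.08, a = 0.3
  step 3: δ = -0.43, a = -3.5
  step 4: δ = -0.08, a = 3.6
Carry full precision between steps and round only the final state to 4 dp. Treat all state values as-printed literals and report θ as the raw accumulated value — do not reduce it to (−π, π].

after step 1 (δ=-0.34, a=1.3): (-22.301631, -13.849257, 2.224151, 18.560000)
after step 2 (δ=0.08, a=0.3): (-24.557984, -10.901747, 2.348149, 18.620000)
after step 3 (δ=-0.43, a=-3.5): (-27.169980, -8.247381, 1.636522, 17.920000)
after step 4 (δ=-0.08, a=3.6): (-27.405372, -4.671120, 1.516800, 18.640000)

(-27.4054, -4.6711, 1.5168, 18.6400)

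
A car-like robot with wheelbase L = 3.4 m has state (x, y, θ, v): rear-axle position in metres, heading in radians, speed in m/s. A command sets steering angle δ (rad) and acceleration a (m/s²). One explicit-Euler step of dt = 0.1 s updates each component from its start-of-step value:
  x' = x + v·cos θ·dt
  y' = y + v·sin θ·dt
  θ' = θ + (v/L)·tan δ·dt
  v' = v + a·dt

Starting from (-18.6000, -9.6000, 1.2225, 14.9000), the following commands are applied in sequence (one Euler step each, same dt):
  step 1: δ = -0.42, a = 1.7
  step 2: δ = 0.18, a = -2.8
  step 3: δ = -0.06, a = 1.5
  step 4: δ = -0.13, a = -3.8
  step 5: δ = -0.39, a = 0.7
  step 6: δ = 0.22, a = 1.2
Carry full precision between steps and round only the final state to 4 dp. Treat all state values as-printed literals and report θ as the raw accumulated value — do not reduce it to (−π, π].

after step 1 (δ=-0.42, a=1.7): (-18.091468, -8.199466, 1.026796, 15.070000)
after step 2 (δ=0.18, a=-2.8): (-17.311500, -6.910009, 1.107451, 14.790000)
after step 3 (δ=-0.06, a=1.5): (-16.650472, -5.586951, 1.081320, 14.940000)
after step 4 (δ=-0.13, a=-3.8): (-15.948047, -4.268378, 1.023873, 14.560000)
after step 5 (δ=-0.39, a=0.7): (-15.190837, -3.024767, 0.847844, 14.630000)
after step 6 (δ=0.22, a=1.2): (-14.222915, -1.927727, 0.944066, 14.750000)

(-14.2229, -1.9277, 0.9441, 14.7500)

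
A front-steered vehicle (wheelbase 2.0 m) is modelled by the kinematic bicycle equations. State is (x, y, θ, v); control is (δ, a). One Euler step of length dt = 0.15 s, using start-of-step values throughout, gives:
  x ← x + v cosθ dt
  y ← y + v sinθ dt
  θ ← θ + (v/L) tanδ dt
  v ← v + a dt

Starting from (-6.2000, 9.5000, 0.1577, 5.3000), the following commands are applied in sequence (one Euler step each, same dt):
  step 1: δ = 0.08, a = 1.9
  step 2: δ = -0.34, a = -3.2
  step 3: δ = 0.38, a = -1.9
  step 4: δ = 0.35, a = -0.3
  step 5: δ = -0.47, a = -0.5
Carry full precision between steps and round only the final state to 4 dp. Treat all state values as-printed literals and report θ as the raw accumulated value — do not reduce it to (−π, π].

after step 1 (δ=0.08, a=1.9): (-5.414865, 9.624852, 0.189568, 5.585000)
after step 2 (δ=-0.34, a=-3.2): (-4.592123, 9.782714, 0.041396, 5.105000)
after step 3 (δ=0.38, a=-1.9): (-3.827029, 9.814404, 0.194322, 4.820000)
after step 4 (δ=0.35, a=-0.3): (-3.117636, 9.954016, 0.326279, 4.775000)
after step 5 (δ=-0.47, a=-0.5): (-2.439175, 10.183589, 0.144364, 4.700000)

(-2.4392, 10.1836, 0.1444, 4.7000)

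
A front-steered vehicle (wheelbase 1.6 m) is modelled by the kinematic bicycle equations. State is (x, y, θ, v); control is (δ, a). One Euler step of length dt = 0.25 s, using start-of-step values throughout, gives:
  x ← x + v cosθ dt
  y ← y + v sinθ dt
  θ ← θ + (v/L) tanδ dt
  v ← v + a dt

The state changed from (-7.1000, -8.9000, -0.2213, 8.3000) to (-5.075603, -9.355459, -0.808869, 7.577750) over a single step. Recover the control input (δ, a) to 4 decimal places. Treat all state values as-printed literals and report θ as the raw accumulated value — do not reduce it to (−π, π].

δ = -0.4254, a = -2.8890

a = (v'−v)/dt = (-0.722250)/0.25 = -2.8890
Δθ = θ'−θ = -0.587569;  (v·dt/L) = 8.3000·0.25/1.6 = 1.296875
tan δ = Δθ·L/(v·dt) = -0.453065  →  δ = -0.4254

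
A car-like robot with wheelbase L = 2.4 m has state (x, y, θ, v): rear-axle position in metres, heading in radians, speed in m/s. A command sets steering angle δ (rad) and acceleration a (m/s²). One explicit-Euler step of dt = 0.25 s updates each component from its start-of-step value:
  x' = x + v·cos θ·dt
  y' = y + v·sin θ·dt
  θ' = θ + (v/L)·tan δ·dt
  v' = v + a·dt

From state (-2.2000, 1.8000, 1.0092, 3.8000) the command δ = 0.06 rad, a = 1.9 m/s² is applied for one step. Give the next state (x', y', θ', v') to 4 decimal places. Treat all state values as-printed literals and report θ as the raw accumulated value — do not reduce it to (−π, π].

x' = -2.2000 + 3.8000·cos(1.0092)·0.25 = -1.6941
y' = 1.8000 + 3.8000·sin(1.0092)·0.25 = 2.6041
θ' = 1.0092 + (3.8000/2.4)·tan(0.06)·0.25 = 1.0330
v' = 3.8000 + 1.9000·0.25 = 4.2750

(-1.6941, 2.6041, 1.0330, 4.2750)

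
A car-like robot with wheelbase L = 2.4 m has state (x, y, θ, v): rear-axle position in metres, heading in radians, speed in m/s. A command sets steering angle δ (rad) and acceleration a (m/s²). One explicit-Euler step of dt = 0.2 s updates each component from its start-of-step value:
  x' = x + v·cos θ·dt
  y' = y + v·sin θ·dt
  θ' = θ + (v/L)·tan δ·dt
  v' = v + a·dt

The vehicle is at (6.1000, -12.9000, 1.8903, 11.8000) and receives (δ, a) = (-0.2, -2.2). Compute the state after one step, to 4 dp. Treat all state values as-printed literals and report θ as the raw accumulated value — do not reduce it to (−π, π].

(5.3587, -10.6594, 1.6910, 11.3600)

x' = 6.1000 + 11.8000·cos(1.8903)·0.2 = 5.3587
y' = -12.9000 + 11.8000·sin(1.8903)·0.2 = -10.6594
θ' = 1.8903 + (11.8000/2.4)·tan(-0.2)·0.2 = 1.6910
v' = 11.8000 − 2.2000·0.2 = 11.3600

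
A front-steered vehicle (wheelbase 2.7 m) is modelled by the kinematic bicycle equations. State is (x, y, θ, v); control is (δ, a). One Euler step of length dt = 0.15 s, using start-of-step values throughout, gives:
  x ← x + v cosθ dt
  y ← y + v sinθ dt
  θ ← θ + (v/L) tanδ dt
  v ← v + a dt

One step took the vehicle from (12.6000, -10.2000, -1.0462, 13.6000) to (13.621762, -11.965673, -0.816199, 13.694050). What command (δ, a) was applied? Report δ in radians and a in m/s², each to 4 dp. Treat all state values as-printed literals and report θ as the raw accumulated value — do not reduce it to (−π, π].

δ = 0.2955, a = 0.6270

a = (v'−v)/dt = (0.094050)/0.15 = 0.6270
Δθ = θ'−θ = 0.230001;  (v·dt/L) = 13.6000·0.15/2.7 = 0.755556
tan δ = Δθ·L/(v·dt) = 0.304413  →  δ = 0.2955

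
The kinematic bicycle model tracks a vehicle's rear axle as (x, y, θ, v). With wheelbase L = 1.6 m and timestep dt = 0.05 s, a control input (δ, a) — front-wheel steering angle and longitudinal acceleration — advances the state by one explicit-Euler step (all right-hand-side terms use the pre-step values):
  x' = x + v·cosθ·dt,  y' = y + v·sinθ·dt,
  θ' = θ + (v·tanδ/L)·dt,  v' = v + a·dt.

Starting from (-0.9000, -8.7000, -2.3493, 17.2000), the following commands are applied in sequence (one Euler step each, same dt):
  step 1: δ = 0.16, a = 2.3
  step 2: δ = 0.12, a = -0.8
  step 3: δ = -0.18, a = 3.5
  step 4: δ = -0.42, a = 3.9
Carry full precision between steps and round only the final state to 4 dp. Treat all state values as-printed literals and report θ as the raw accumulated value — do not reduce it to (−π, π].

(-3.1410, -11.3319, -2.5391, 17.6450)

after step 1 (δ=0.16, a=2.3): (-1.503905, -9.312290, -2.262559, 17.315000)
after step 2 (δ=0.12, a=-0.8): (-2.056163, -9.979024, -2.197314, 17.275000)
after step 3 (δ=-0.18, a=3.5): (-2.562603, -10.678726, -2.295549, 17.450000)
after step 4 (δ=-0.42, a=3.9): (-3.141027, -11.331935, -2.539071, 17.645000)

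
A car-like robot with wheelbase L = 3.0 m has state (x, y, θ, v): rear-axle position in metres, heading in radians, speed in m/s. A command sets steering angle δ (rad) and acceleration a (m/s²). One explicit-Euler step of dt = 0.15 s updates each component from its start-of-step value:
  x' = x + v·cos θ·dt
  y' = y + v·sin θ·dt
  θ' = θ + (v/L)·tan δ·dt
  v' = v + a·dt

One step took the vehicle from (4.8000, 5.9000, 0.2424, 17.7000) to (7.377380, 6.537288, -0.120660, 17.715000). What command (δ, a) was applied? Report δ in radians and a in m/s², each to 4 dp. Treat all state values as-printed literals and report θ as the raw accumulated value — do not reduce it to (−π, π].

a = (v'−v)/dt = (0.015000)/0.15 = 0.1000
Δθ = θ'−θ = -0.363060;  (v·dt/L) = 17.7000·0.15/3.0 = 0.885000
tan δ = Δθ·L/(v·dt) = -0.410237  →  δ = -0.3893

δ = -0.3893, a = 0.1000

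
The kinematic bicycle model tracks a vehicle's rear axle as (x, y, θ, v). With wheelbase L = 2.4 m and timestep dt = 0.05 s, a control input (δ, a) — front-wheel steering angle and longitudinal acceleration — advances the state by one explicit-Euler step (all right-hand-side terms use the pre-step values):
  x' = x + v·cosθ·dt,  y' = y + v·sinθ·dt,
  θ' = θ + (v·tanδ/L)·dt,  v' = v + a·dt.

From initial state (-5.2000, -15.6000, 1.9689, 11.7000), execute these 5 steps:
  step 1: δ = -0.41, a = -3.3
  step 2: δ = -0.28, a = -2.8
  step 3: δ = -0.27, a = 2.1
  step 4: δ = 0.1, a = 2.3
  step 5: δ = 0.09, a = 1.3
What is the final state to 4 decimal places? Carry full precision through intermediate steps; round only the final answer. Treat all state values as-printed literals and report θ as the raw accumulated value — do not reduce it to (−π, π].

after step 1 (δ=-0.41, a=-3.3): (-5.426788, -15.060748, 1.862959, 11.535000)
after step 2 (δ=-0.28, a=-2.8): (-5.592905, -14.508439, 1.793856, 11.395000)
after step 3 (δ=-0.27, a=2.1): (-5.718942, -13.952804, 1.728155, 11.500000)
after step 4 (δ=0.1, a=2.3): (-5.809050, -13.384909, 1.752193, 11.615000)
after step 5 (δ=0.09, a=1.3): (-5.913819, -12.813687, 1.774030, 11.680000)

(-5.9138, -12.8137, 1.7740, 11.6800)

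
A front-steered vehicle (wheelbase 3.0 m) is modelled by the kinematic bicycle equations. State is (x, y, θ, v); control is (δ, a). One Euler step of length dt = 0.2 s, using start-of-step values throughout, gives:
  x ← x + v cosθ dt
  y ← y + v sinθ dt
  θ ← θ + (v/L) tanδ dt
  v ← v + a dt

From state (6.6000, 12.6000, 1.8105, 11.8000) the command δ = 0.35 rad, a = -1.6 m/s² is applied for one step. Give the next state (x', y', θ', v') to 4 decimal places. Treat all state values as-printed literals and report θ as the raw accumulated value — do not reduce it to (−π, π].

(6.0397, 14.8925, 2.0977, 11.4800)

x' = 6.6000 + 11.8000·cos(1.8105)·0.2 = 6.0397
y' = 12.6000 + 11.8000·sin(1.8105)·0.2 = 14.8925
θ' = 1.8105 + (11.8000/3.0)·tan(0.35)·0.2 = 2.0977
v' = 11.8000 − 1.6000·0.2 = 11.4800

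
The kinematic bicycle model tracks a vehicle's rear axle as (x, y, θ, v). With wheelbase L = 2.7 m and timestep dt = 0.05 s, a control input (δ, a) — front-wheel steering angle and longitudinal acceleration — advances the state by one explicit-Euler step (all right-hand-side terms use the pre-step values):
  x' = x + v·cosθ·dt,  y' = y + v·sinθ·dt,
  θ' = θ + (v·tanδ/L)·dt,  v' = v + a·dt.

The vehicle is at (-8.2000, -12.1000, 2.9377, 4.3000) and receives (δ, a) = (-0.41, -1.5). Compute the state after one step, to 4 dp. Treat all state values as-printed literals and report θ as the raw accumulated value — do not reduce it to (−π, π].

x' = -8.2000 + 4.3000·cos(2.9377)·0.05 = -8.4105
y' = -12.1000 + 4.3000·sin(2.9377)·0.05 = -12.0565
θ' = 2.9377 + (4.3000/2.7)·tan(-0.41)·0.05 = 2.9031
v' = 4.3000 − 1.5000·0.05 = 4.2250

(-8.4105, -12.0565, 2.9031, 4.2250)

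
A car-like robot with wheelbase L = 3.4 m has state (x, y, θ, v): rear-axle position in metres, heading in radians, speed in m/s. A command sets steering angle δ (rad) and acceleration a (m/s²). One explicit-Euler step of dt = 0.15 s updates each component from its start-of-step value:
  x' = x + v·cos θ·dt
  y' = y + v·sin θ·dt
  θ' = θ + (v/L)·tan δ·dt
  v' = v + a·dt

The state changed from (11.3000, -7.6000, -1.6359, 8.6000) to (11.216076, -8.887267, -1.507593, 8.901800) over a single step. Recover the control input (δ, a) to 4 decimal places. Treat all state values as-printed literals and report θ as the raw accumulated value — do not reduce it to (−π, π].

δ = 0.3261, a = 2.0120

a = (v'−v)/dt = (0.301800)/0.15 = 2.0120
Δθ = θ'−θ = 0.128307;  (v·dt/L) = 8.6000·0.15/3.4 = 0.379412
tan δ = Δθ·L/(v·dt) = 0.338173  →  δ = 0.3261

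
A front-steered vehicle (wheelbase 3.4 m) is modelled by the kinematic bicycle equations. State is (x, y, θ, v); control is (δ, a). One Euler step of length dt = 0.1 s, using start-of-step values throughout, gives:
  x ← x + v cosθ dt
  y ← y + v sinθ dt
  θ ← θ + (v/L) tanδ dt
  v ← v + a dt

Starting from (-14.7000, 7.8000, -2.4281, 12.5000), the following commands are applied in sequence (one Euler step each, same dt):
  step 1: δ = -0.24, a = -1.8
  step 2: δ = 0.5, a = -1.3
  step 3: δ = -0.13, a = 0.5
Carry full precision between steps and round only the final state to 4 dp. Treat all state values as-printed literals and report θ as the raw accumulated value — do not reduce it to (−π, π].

after step 1 (δ=-0.24, a=-1.8): (-15.645101, 6.981902, -2.518069, 12.320000)
after step 2 (δ=0.5, a=-1.3): (-16.645271, 6.262538, -2.320115, 12.190000)
after step 3 (δ=-0.13, a=0.5): (-17.475581, 5.370044, -2.366988, 12.240000)

(-17.4756, 5.3700, -2.3670, 12.2400)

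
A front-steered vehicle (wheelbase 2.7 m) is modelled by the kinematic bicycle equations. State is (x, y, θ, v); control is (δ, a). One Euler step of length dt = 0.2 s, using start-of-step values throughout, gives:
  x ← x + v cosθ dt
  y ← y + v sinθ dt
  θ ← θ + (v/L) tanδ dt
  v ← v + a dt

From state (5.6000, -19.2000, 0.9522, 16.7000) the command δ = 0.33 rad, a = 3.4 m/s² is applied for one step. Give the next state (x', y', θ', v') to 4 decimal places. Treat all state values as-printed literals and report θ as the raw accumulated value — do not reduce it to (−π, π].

(7.5368, -16.4789, 1.3759, 17.3800)

x' = 5.6000 + 16.7000·cos(0.9522)·0.2 = 7.5368
y' = -19.2000 + 16.7000·sin(0.9522)·0.2 = -16.4789
θ' = 0.9522 + (16.7000/2.7)·tan(0.33)·0.2 = 1.3759
v' = 16.7000 + 3.4000·0.2 = 17.3800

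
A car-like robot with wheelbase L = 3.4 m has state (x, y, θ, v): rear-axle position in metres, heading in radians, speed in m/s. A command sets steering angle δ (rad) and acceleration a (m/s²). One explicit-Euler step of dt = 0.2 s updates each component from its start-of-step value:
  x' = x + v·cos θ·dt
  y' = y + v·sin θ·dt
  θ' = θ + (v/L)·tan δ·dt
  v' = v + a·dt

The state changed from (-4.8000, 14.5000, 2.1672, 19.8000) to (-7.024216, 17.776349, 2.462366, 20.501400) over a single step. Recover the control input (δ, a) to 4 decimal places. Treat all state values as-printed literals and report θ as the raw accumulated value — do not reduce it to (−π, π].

a = (v'−v)/dt = (0.701400)/0.2 = 3.5070
Δθ = θ'−θ = 0.295166;  (v·dt/L) = 19.8000·0.2/3.4 = 1.164706
tan δ = Δθ·L/(v·dt) = 0.253425  →  δ = 0.2482

δ = 0.2482, a = 3.5070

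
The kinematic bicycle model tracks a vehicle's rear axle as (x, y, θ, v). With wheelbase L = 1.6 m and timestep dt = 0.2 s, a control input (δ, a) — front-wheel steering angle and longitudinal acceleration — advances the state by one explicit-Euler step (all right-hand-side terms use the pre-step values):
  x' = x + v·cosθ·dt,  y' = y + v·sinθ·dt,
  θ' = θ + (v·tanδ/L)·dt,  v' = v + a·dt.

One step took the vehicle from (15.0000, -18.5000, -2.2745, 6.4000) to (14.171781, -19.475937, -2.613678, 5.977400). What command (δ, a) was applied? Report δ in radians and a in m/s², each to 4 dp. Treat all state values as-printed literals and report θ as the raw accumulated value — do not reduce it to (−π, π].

δ = -0.4010, a = -2.1130

a = (v'−v)/dt = (-0.422600)/0.2 = -2.1130
Δθ = θ'−θ = -0.339178;  (v·dt/L) = 6.4000·0.2/1.6 = 0.800000
tan δ = Δθ·L/(v·dt) = -0.423972  →  δ = -0.4010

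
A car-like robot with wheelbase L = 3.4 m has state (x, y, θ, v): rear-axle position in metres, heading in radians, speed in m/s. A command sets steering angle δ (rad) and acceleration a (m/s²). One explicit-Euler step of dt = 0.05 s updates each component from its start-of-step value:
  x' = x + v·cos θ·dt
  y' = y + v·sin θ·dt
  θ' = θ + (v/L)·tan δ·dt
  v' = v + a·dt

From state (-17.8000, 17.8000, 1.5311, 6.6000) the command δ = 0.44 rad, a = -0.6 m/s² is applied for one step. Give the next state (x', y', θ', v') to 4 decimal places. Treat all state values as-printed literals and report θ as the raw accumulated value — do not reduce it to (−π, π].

(-17.7869, 18.1297, 1.5768, 6.5700)

x' = -17.8000 + 6.6000·cos(1.5311)·0.05 = -17.7869
y' = 17.8000 + 6.6000·sin(1.5311)·0.05 = 18.1297
θ' = 1.5311 + (6.6000/3.4)·tan(0.44)·0.05 = 1.5768
v' = 6.6000 − 0.6000·0.05 = 6.5700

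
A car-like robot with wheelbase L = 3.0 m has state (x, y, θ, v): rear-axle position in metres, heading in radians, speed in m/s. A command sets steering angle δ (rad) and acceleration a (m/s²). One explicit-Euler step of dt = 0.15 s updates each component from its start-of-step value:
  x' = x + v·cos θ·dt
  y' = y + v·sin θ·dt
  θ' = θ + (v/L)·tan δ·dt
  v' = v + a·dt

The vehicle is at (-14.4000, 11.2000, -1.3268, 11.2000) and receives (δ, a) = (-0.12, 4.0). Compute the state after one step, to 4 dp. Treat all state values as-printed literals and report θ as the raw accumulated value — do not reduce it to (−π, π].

(-13.9941, 9.5698, -1.3943, 11.8000)

x' = -14.4000 + 11.2000·cos(-1.3268)·0.15 = -13.9941
y' = 11.2000 + 11.2000·sin(-1.3268)·0.15 = 9.5698
θ' = -1.3268 + (11.2000/3.0)·tan(-0.12)·0.15 = -1.3943
v' = 11.2000 + 4.0000·0.15 = 11.8000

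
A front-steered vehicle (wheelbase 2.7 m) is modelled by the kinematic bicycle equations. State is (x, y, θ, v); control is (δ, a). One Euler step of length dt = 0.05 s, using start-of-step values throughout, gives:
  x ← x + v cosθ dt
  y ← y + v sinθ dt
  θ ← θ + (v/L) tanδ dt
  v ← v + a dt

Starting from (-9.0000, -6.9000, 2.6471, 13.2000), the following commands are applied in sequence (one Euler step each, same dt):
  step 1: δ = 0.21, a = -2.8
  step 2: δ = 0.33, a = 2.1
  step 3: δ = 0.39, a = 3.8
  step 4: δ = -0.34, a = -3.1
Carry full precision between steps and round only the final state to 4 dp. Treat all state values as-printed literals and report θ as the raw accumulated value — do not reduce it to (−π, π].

after step 1 (δ=0.21, a=-2.8): (-9.580938, -6.586774, 2.699201, 13.060000)
after step 2 (δ=0.33, a=2.1): (-10.171074, -6.307223, 2.782042, 13.165000)
after step 3 (δ=0.39, a=3.8): (-10.787233, -6.075616, 2.882255, 13.355000)
after step 4 (δ=-0.34, a=-3.1): (-11.432653, -5.904378, 2.794771, 13.200000)

(-11.4327, -5.9044, 2.7948, 13.2000)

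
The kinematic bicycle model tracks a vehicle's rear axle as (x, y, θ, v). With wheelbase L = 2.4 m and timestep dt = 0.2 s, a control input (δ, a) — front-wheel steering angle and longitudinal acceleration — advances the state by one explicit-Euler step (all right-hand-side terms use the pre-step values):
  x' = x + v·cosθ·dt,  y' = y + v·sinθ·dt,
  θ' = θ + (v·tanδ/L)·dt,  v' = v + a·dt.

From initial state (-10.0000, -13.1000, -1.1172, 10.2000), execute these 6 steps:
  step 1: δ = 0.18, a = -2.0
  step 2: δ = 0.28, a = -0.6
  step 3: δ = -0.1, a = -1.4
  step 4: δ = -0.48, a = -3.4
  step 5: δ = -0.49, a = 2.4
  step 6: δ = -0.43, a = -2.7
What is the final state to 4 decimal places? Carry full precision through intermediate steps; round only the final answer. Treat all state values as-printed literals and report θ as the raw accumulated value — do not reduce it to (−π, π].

after step 1 (δ=0.18, a=-2.0): (-9.106070, -14.933709, -0.962526, 9.800000)
after step 2 (δ=0.28, a=-0.6): (-7.986030, -16.542159, -0.727690, 9.680000)
after step 3 (δ=-0.1, a=-1.4): (-6.540394, -17.829882, -0.808627, 9.400000)
after step 4 (δ=-0.48, a=-3.4): (-5.242268, -19.189760, -1.216438, 8.720000)
after step 5 (δ=-0.49, a=2.4): (-4.637120, -20.825405, -1.604034, 9.200000)
after step 6 (δ=-0.43, a=-2.7): (-4.698265, -22.664389, -1.955643, 8.660000)

(-4.6983, -22.6644, -1.9556, 8.6600)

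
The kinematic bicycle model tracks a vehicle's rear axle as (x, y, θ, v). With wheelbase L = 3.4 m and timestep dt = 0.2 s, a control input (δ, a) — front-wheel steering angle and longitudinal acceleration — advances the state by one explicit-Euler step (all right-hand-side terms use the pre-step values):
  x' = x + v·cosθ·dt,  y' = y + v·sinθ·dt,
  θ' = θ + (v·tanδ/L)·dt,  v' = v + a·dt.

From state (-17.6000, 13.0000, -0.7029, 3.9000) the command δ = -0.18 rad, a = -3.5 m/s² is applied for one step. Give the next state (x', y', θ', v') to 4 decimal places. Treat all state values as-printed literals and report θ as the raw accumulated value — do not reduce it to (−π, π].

(-17.0049, 12.4958, -0.7446, 3.2000)

x' = -17.6000 + 3.9000·cos(-0.7029)·0.2 = -17.0049
y' = 13.0000 + 3.9000·sin(-0.7029)·0.2 = 12.4958
θ' = -0.7029 + (3.9000/3.4)·tan(-0.18)·0.2 = -0.7446
v' = 3.9000 − 3.5000·0.2 = 3.2000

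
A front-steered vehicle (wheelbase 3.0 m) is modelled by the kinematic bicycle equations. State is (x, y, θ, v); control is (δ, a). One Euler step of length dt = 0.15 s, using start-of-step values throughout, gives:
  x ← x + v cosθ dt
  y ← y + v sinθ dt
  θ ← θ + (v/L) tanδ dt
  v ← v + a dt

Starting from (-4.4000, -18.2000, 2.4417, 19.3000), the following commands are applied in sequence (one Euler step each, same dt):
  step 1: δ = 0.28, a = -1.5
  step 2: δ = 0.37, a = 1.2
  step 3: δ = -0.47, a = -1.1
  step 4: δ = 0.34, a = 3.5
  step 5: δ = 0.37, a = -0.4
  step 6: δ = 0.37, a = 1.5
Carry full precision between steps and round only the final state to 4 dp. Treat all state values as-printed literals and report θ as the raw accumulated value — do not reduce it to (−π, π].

(-20.3312, -13.4541, 3.6973, 19.7800)

after step 1 (δ=0.28, a=-1.5): (-6.614418, -16.335227, 2.719190, 19.075000)
after step 2 (δ=0.37, a=1.2): (-9.224183, -15.162249, 3.089114, 19.255000)
after step 3 (δ=-0.47, a=-1.1): (-12.108457, -15.010748, 2.600070, 19.090000)
after step 4 (δ=0.34, a=3.5): (-14.562262, -13.534782, 2.937712, 19.615000)
after step 5 (δ=0.37, a=-0.4): (-17.443573, -12.939062, 3.318109, 19.555000)
after step 6 (δ=0.37, a=1.5): (-20.331244, -13.454144, 3.697342, 19.780000)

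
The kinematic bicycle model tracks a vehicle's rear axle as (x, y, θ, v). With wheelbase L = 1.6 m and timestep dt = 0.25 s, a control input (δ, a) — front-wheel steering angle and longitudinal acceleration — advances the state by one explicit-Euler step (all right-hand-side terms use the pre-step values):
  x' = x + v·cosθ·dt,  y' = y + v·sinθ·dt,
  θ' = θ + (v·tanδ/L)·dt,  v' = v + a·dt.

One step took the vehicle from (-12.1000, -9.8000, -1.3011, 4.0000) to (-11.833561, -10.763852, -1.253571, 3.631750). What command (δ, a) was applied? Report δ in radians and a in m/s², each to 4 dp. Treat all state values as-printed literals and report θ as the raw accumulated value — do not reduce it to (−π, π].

a = (v'−v)/dt = (-0.368250)/0.25 = -1.4730
Δθ = θ'−θ = 0.047529;  (v·dt/L) = 4.0000·0.25/1.6 = 0.625000
tan δ = Δθ·L/(v·dt) = 0.076046  →  δ = 0.0759

δ = 0.0759, a = -1.4730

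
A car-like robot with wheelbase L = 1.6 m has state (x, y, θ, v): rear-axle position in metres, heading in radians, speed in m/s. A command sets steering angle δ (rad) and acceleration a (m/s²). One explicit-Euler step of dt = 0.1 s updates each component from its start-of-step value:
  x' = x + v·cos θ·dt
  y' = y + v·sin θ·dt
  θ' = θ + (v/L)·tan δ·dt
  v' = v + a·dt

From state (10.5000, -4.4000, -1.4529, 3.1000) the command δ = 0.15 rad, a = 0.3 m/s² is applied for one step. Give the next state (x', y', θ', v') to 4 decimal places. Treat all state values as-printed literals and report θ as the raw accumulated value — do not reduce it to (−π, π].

(10.5365, -4.7078, -1.4236, 3.1300)

x' = 10.5000 + 3.1000·cos(-1.4529)·0.1 = 10.5365
y' = -4.4000 + 3.1000·sin(-1.4529)·0.1 = -4.7078
θ' = -1.4529 + (3.1000/1.6)·tan(0.15)·0.1 = -1.4236
v' = 3.1000 + 0.3000·0.1 = 3.1300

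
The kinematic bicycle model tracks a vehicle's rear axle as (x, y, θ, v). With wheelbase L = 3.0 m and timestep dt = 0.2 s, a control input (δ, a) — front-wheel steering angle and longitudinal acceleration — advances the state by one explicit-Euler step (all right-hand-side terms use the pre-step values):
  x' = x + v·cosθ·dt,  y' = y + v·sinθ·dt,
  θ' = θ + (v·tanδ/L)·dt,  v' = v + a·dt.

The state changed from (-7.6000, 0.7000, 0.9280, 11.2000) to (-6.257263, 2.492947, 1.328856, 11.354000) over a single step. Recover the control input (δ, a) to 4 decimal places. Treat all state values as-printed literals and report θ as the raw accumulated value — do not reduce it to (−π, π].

δ = 0.4927, a = 0.7700

a = (v'−v)/dt = (0.154000)/0.2 = 0.7700
Δθ = θ'−θ = 0.400856;  (v·dt/L) = 11.2000·0.2/3.0 = 0.746667
tan δ = Δθ·L/(v·dt) = 0.536861  →  δ = 0.4927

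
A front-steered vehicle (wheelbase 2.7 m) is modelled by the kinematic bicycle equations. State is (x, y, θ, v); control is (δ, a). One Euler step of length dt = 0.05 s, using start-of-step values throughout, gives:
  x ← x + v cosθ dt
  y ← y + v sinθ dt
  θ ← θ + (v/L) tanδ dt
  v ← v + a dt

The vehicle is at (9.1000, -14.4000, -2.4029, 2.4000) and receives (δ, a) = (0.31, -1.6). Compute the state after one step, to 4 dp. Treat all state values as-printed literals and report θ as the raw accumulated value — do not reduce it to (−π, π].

x' = 9.1000 + 2.4000·cos(-2.4029)·0.05 = 9.0113
y' = -14.4000 + 2.4000·sin(-2.4029)·0.05 = -14.4808
θ' = -2.4029 + (2.4000/2.7)·tan(0.31)·0.05 = -2.3887
v' = 2.4000 − 1.6000·0.05 = 2.3200

(9.0113, -14.4808, -2.3887, 2.3200)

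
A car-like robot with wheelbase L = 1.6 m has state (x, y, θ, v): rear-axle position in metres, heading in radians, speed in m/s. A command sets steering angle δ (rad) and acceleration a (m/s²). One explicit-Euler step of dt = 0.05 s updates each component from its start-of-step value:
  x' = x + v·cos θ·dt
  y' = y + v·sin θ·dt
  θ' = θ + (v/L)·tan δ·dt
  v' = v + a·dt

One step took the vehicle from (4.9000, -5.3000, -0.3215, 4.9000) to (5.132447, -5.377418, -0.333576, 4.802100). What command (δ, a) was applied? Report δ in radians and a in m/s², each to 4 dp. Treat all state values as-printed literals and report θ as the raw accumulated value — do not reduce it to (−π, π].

δ = -0.0787, a = -1.9580

a = (v'−v)/dt = (-0.097900)/0.05 = -1.9580
Δθ = θ'−θ = -0.012076;  (v·dt/L) = 4.9000·0.05/1.6 = 0.153125
tan δ = Δθ·L/(v·dt) = -0.078864  →  δ = -0.0787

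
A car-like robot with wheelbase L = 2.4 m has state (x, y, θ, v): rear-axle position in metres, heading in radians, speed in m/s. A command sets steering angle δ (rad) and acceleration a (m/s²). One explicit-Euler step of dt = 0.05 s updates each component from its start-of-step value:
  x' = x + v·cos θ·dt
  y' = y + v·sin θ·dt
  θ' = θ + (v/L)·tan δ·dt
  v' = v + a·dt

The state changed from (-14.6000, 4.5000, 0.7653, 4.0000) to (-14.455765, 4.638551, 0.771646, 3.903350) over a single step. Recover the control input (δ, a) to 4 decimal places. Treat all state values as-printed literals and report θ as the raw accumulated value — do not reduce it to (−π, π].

δ = 0.0760, a = -1.9330

a = (v'−v)/dt = (-0.096650)/0.05 = -1.9330
Δθ = θ'−θ = 0.006346;  (v·dt/L) = 4.0000·0.05/2.4 = 0.083333
tan δ = Δθ·L/(v·dt) = 0.076152  →  δ = 0.0760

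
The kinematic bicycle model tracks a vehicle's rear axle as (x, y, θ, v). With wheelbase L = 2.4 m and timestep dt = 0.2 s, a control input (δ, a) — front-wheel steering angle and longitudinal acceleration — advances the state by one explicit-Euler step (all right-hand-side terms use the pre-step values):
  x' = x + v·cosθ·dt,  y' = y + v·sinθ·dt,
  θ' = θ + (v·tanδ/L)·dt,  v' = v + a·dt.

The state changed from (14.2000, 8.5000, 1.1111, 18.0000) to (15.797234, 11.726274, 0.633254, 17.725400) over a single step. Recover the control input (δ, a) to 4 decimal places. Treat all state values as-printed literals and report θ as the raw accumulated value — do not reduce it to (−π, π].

δ = -0.3084, a = -1.3730

a = (v'−v)/dt = (-0.274600)/0.2 = -1.3730
Δθ = θ'−θ = -0.477846;  (v·dt/L) = 18.0000·0.2/2.4 = 1.500000
tan δ = Δθ·L/(v·dt) = -0.318564  →  δ = -0.3084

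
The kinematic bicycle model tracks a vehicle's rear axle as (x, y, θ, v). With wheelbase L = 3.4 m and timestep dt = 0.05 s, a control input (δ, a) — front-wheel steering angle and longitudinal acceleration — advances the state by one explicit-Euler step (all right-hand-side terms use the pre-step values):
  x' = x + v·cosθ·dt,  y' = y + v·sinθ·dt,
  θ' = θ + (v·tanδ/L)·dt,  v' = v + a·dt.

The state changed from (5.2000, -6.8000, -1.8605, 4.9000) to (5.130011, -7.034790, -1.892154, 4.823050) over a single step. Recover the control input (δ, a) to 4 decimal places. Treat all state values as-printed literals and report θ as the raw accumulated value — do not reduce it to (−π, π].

δ = -0.4139, a = -1.5390

a = (v'−v)/dt = (-0.076950)/0.05 = -1.5390
Δθ = θ'−θ = -0.031654;  (v·dt/L) = 4.9000·0.05/3.4 = 0.072059
tan δ = Δθ·L/(v·dt) = -0.439280  →  δ = -0.4139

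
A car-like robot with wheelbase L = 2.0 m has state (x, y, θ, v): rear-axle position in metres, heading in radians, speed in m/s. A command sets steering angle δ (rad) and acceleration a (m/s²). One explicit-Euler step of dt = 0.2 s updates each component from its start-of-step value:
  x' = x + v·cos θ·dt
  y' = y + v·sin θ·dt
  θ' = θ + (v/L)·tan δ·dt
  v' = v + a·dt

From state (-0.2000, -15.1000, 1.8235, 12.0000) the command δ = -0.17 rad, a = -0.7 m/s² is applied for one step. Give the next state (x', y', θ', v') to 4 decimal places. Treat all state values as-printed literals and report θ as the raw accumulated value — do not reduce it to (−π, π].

x' = -0.2000 + 12.0000·cos(1.8235)·0.2 = -0.8001
y' = -15.1000 + 12.0000·sin(1.8235)·0.2 = -12.7762
θ' = 1.8235 + (12.0000/2.0)·tan(-0.17)·0.2 = 1.6175
v' = 12.0000 − 0.7000·0.2 = 11.8600

(-0.8001, -12.7762, 1.6175, 11.8600)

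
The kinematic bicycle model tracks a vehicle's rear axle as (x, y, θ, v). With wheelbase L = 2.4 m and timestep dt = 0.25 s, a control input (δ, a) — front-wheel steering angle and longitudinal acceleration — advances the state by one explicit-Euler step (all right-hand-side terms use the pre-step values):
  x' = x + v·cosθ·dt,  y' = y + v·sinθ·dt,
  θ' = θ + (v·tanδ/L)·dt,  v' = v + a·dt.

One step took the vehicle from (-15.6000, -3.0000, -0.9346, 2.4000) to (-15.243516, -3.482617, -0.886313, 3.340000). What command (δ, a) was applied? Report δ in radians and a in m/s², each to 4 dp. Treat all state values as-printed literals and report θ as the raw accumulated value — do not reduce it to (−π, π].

δ = 0.1908, a = 3.7600

a = (v'−v)/dt = (0.940000)/0.25 = 3.7600
Δθ = θ'−θ = 0.048287;  (v·dt/L) = 2.4000·0.25/2.4 = 0.250000
tan δ = Δθ·L/(v·dt) = 0.193148  →  δ = 0.1908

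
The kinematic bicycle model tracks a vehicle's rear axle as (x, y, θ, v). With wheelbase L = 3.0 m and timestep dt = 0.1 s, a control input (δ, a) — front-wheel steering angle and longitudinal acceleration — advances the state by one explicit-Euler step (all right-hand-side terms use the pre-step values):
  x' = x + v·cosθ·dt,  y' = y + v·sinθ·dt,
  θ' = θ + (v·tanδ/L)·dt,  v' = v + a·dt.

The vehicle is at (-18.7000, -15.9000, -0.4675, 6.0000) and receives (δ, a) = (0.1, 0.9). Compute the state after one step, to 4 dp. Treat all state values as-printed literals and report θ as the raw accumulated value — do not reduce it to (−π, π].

(-18.1644, -16.1704, -0.4474, 6.0900)

x' = -18.7000 + 6.0000·cos(-0.4675)·0.1 = -18.1644
y' = -15.9000 + 6.0000·sin(-0.4675)·0.1 = -16.1704
θ' = -0.4675 + (6.0000/3.0)·tan(0.1)·0.1 = -0.4474
v' = 6.0000 + 0.9000·0.1 = 6.0900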